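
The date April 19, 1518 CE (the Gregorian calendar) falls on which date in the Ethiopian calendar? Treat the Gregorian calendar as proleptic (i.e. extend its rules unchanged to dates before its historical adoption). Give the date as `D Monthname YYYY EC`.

14 Miyazya 1510 EC

Julian Day Number of the source date = 2275606.
Converting JDN 2275606 to the Ethiopian calendar gives 14 Miyazya 1510 EC.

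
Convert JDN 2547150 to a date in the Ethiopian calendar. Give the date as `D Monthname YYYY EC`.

JDN 2547150 is 4 October 2261 in the Gregorian calendar.
In the Ethiopian calendar that day is 22 Meskerem 2254 EC.

22 Meskerem 2254 EC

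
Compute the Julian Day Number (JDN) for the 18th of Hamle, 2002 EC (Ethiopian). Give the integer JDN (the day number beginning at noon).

In the Gregorian calendar the same day is 25 July 2010.
JDN 2400001 is 17 November 1858 CE (Gregorian), MJD 0; the target day is +55402 days from there, so JDN = 2455403.

2455403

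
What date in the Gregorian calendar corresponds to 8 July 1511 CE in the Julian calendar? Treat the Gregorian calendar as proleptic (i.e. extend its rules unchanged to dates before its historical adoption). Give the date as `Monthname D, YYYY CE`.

For dates in this range the Gregorian date is 10 days ahead of the Julian.
8 July 1511 Julian + 10 days → 18 July 1511 Gregorian.

July 18, 1511 CE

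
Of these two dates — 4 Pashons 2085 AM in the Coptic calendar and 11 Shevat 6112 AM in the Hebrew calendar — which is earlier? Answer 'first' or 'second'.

First date → JDN 2586454; second date → JDN 2580138.
JDN 2580138 < JDN 2586454, so the second date is earlier.

second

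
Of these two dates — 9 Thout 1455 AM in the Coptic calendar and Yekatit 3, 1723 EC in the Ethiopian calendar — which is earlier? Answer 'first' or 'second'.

First date → JDN 2356111; second date → JDN 2353333.
JDN 2353333 < JDN 2356111, so the second date is earlier.

second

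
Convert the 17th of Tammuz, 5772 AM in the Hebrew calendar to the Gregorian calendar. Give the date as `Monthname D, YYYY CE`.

July 7, 2012 CE

Julian Day Number of the source date = 2456116.
Converting JDN 2456116 to the Gregorian calendar gives 7 July 2012 CE.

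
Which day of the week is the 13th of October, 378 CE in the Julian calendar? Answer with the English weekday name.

Saturday

In the proleptic Gregorian calendar this is 14 October 378 (JDN 1859408).
Since JDN mod 7 = 5 (0 = Monday), the day is Saturday.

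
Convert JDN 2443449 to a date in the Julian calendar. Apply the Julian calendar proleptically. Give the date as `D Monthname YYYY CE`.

The Gregorian equivalent of JDN 2443449 is 1 November 1977.
In the Julian calendar that day is 19 October 1977 CE.

19 October 1977 CE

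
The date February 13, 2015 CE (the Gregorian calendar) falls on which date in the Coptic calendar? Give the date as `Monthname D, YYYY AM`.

Meshir 6, 1731 AM

Julian Day Number of the source date = 2457067.
Converting JDN 2457067 to the Coptic calendar gives 6 Meshir 1731 AM.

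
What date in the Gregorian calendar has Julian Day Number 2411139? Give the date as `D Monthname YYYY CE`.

Counting from JDN 2299161 = 15 Oct 1582 gives an offset of 111978 days.

16 May 1889 CE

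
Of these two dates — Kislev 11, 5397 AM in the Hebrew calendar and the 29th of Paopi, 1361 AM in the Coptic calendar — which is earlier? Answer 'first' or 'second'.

first

Converting both to JDN: 2318939 vs 2321828; the smaller is the first.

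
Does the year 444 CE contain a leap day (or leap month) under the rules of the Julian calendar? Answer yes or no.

yes

444 mod 4 = 0, so it is a leap year in the Julian calendar.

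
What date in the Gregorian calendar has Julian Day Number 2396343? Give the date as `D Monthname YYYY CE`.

11 November 1848 CE

JDN 2451545 is 1 Jan 2000; 2396343 is −55202 days from there.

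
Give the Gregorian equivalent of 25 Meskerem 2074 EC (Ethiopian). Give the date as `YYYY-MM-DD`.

2081-10-05

Both dates share Julian Day Number 2481408; in the Gregorian calendar that is 5 October 2081 CE.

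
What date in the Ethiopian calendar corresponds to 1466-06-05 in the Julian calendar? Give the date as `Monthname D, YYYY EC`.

Sene 11, 1458 EC

Both dates share Julian Day Number 2256670; in the Ethiopian calendar that is 11 Sene 1458 EC.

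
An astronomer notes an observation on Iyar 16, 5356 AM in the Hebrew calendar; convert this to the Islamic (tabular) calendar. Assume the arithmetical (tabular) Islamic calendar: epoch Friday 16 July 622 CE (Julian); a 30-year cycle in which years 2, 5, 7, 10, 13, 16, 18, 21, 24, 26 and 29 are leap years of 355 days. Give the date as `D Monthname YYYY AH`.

Julian Day Number of the source date = 2304121.
Converting JDN 2304121 to the tabular Islamic calendar gives 16 Ramadan 1004 AH.

16 Ramadan 1004 AH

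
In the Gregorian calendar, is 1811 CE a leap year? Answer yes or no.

1811 is not divisible by 4, so it is a common year.

no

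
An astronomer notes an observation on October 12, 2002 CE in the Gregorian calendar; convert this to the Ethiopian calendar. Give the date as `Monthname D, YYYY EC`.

Julian Day Number of the source date = 2452560.
Converting JDN 2452560 to the Ethiopian calendar gives 2 Tikimt 1995 EC.

Tikimt 2, 1995 EC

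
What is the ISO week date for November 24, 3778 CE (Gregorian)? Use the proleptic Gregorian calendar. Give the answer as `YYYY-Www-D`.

The weekday is Tuesday (ISO weekday 2).
That Tuesday belongs to ISO week 48 of ISO year 3778.

3778-W48-2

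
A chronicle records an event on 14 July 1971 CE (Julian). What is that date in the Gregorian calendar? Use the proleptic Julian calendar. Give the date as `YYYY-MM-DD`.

1971-07-27

At this point the Julian calendar is 13 days behind the Gregorian.
14 July 1971 Julian + 13 days → 27 July 1971 Gregorian.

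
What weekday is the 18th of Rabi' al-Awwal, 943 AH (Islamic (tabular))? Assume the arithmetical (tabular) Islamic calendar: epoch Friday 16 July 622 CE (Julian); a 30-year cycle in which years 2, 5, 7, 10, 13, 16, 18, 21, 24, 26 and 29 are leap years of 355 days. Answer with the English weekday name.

Monday

In the proleptic Gregorian calendar this is 14 September 1536 (JDN 2282329).
2282329 ≡ 0 (mod 7); counting from Monday = 0 gives Monday.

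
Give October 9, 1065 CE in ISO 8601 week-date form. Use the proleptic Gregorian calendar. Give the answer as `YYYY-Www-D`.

The weekday is Monday (ISO weekday 1).
That Monday belongs to ISO week 41 of ISO year 1065.

1065-W41-1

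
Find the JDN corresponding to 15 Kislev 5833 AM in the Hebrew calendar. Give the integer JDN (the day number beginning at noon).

Equivalently 25 November 2072 (Gregorian).
JDN 2400001 is 17 November 1858 CE (Gregorian), MJD 0; the target day is +78171 days from there, so JDN = 2478172.

2478172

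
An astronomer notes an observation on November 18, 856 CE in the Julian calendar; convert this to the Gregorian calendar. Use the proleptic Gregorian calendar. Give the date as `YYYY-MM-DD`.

At this point the Julian calendar is 4 days behind the Gregorian.
18 November 856 Julian + 4 days → 22 November 856 Gregorian.

0856-11-22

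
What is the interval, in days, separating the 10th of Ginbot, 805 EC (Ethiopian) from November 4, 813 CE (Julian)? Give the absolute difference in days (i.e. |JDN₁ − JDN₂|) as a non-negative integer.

183

JDN of the first date = 2018131.
JDN of the second date = 2018314.
|2018314 − 2018131| = 183.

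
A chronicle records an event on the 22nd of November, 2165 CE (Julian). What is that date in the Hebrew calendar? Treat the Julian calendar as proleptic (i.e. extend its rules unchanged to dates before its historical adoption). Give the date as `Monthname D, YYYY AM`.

The source date corresponds to 6 December 2165 in the Gregorian calendar (JDN 2512150).
That day falls on 3 Tevet 5926 AM in the Hebrew calendar.

Tevet 3, 5926 AM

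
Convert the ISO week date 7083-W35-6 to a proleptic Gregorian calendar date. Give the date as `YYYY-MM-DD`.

7083-09-01

ISO week 1 of 7083 is the week containing the first Thursday of 7083.
Week 35, day 6 (Saturday) lands on 7083-09-01.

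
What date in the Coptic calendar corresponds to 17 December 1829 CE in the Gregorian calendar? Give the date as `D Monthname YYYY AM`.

9 Koiak 1546 AM

Julian Day Number of the source date = 2389439.
Converting JDN 2389439 to the Coptic calendar gives 9 Koiak 1546 AM.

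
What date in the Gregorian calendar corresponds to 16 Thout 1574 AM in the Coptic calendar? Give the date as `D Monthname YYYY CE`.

Both dates share Julian Day Number 2399583; in the Gregorian calendar that is 25 September 1857 CE.

25 September 1857 CE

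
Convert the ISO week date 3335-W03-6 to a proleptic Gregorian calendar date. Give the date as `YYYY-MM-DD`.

ISO week 1 of 3335 is the week containing the first Thursday of 3335.
Week 3, day 6 (Saturday) lands on 3335-01-22.

3335-01-22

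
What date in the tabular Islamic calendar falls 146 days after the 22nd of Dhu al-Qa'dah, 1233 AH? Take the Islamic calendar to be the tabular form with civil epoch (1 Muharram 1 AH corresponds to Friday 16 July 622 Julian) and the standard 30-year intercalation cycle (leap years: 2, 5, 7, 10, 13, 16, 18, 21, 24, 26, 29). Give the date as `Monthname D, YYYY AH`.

Rabi' al-Thani 20, 1234 AH

The starting date is JDN 2385336; 2385336 + 146 = 2385482.
JDN 2385482 corresponds to Rabi' al-Thani 20, 1234 AH.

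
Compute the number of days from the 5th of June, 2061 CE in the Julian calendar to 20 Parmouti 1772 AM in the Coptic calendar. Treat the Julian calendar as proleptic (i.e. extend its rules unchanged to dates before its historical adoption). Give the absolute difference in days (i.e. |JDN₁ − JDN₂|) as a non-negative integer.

1877

First date → JDN 2473994; second date → JDN 2472117.
The interval is |2473994 − 2472117| = 1877 days.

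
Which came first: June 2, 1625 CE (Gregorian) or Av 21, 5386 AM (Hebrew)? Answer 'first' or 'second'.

first

The two dates have Julian Day Numbers 2314732 and 2315169 respectively.
Since 2314732 < 2315169, the first date comes first.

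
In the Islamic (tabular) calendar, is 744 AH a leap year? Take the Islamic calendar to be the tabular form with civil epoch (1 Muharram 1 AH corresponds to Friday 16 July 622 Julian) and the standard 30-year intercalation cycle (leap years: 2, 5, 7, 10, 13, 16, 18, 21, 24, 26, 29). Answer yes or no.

Year 744 AH is year 24 of its 30-year cycle; leap positions are 2, 5, 7, 10, 13, 16, 18, 21, 24, 26, 29, so it is a leap year (355 days).

yes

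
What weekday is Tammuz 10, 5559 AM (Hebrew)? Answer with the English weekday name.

In the Gregorian calendar this is 13 July 1799 (JDN 2378325).
JDN 2378325 mod 7 = 5, and JDN 0 was a Monday, so this is a Saturday.

Saturday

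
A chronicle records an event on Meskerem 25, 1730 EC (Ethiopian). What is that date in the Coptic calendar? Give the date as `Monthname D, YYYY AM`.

The source date corresponds to 3 October 1737 in the Gregorian calendar (JDN 2355762).
That day falls on 25 Thout 1454 AM in the Coptic calendar.

Thout 25, 1454 AM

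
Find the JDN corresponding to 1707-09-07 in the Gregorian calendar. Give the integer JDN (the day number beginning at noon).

2344778

JDN 2400001 is 17 November 1858 CE (Gregorian), MJD 0; the target day is −55223 days from there, so JDN = 2344778.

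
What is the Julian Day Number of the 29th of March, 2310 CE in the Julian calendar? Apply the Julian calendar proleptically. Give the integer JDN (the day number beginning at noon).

Equivalently 14 April 2310 (Gregorian).
JDN 2400001 is 17 November 1858 CE (Gregorian), MJD 0; the target day is +164872 days from there, so JDN = 2564873.

2564873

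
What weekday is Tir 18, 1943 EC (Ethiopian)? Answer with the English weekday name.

In the Gregorian calendar this is 26 January 1951 (JDN 2433673).
2433673 ≡ 4 (mod 7); counting from Monday = 0 gives Friday.

Friday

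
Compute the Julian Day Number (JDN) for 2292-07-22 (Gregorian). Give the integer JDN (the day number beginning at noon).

2558399

JDN 2451545 is 1 January 2000 CE (Gregorian); the target day is +106854 days from there, so JDN = 2558399.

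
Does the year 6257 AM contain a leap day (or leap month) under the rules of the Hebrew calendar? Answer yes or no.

yes

Hebrew year 6257 is year 6 of its 19-year Metonic cycle; leap years are at positions 3, 6, 8, 11, 14, 17, 19, so it is a leap year (13 months).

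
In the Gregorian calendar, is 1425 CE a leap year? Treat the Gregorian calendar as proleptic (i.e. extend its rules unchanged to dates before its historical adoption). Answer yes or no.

no

1425 is not divisible by 4, so it is a common year.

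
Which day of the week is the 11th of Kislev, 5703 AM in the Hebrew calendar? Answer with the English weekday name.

Friday

Equivalently 20 November 1942 Gregorian, JDN 2430684.
JDN 2430684 mod 7 = 4, and JDN 0 was a Monday, so this is a Friday.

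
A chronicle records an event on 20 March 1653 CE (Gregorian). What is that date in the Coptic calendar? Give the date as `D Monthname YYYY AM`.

14 Paremhat 1369 AM

Julian Day Number of the source date = 2324885.
Converting JDN 2324885 to the Coptic calendar gives 14 Paremhat 1369 AM.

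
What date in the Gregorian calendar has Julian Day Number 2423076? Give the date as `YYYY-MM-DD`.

1922-01-21

JDN 2451545 is 1 Jan 2000; 2423076 is −28469 days from there.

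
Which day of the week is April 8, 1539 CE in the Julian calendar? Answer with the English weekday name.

Equivalently 18 April 1539 Gregorian, JDN 2283275.
2283275 ≡ 1 (mod 7); counting from Monday = 0 gives Tuesday.

Tuesday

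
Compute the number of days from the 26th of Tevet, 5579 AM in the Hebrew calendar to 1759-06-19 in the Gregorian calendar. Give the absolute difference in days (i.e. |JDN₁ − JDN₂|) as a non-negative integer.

First date → JDN 2385458; second date → JDN 2363691.
The interval is |2385458 − 2363691| = 21767 days.

21767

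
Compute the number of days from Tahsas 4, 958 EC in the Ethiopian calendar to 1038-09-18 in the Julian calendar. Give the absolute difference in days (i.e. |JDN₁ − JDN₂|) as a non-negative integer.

First date → JDN 2073858; second date → JDN 2100448.
The interval is |2073858 − 2100448| = 26590 days.

26590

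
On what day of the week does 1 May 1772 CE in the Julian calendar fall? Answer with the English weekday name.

Tuesday

Equivalently 12 May 1772 Gregorian, JDN 2368402.
JDN 2368402 mod 7 = 1, and JDN 0 was a Monday, so this is a Tuesday.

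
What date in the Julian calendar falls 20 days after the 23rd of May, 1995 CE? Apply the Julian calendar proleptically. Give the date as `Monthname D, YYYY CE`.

June 12, 1995 CE

Counting 20 days forward from JDN 2449874 reaches JDN 2449894, which is June 12, 1995 CE.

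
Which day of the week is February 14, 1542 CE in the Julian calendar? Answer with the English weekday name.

Tuesday

In the proleptic Gregorian calendar this is 24 February 1542 (JDN 2284318).
2284318 ≡ 1 (mod 7); counting from Monday = 0 gives Tuesday.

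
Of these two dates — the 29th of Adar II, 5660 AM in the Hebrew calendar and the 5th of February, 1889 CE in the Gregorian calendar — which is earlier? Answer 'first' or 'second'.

second

Converting both to JDN: 2415109 vs 2411039; the smaller is the second.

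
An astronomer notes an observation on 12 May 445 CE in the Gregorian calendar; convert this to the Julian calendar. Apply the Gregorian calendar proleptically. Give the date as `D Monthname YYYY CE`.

11 May 445 CE

For dates in this range the Gregorian date is 1 day ahead of the Julian.
12 May 445 Gregorian − 1 day → 11 May 445 Julian.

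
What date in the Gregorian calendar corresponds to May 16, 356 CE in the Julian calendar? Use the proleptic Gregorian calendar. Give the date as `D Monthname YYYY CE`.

17 May 356 CE

For dates in this range the Gregorian date is 1 day ahead of the Julian.
16 May 356 Julian + 1 day → 17 May 356 Gregorian.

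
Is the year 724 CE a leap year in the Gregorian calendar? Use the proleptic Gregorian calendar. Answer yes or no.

724 is divisible by 4 and not by 100, so it is a leap year.

yes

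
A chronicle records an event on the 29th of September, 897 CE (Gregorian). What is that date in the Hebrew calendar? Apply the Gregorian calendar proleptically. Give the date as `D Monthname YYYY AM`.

25 Tishrei 4658 AM

Julian Day Number of the source date = 2048955.
Converting JDN 2048955 to the Hebrew calendar gives 25 Tishrei 4658 AM.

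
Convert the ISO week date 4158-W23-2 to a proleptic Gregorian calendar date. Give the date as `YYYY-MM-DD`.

4158-06-06

ISO week 1 of 4158 is the week containing the first Thursday of 4158.
Week 23, day 2 (Tuesday) lands on 4158-06-06.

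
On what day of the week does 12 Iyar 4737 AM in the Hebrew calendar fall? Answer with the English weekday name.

Friday

This is JDN 2078031 (9 May 977 Gregorian).
Since JDN mod 7 = 4 (0 = Monday), the day is Friday.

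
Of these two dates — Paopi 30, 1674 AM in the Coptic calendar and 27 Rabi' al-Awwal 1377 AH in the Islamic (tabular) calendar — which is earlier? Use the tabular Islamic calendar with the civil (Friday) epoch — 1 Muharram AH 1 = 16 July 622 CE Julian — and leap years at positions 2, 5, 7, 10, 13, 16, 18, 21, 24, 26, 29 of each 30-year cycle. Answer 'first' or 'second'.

second

Converting both to JDN: 2436152 vs 2436134; the smaller is the second.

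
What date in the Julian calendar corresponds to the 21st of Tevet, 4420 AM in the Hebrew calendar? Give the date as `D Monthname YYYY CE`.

9 January 660 CE

Both dates share Julian Day Number 1962131; in the Julian calendar that is 9 January 660 CE.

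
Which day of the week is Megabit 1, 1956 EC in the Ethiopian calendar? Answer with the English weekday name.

In the Gregorian calendar this is 10 March 1964 (JDN 2438465).
Since JDN mod 7 = 1 (0 = Monday), the day is Tuesday.

Tuesday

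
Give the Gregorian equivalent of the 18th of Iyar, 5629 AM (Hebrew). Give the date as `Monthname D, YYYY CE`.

Julian Day Number of the source date = 2403817.
Converting JDN 2403817 to the Gregorian calendar gives 29 April 1869 CE.

April 29, 1869 CE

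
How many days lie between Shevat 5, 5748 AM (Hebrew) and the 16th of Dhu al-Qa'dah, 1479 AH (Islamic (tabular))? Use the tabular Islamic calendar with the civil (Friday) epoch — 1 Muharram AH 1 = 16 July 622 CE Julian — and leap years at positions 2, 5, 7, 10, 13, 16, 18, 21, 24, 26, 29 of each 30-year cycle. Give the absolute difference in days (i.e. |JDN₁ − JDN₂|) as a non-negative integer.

25319

JDN of the first date = 2447185.
JDN of the second date = 2472504.
|2472504 − 2447185| = 25319.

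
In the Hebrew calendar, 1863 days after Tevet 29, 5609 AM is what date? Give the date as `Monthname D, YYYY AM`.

JDN of Tevet 29, 5609 AM = 2396416.
2396416 + 1863 = 2398279.
JDN 2398279 in the Hebrew calendar is Adar 1, 5614 AM.

Adar 1, 5614 AM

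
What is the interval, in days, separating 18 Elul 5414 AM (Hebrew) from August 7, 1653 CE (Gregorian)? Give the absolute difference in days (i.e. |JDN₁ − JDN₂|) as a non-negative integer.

JDN of the first date = 2325414.
JDN of the second date = 2325025.
|2325025 − 2325414| = 389.

389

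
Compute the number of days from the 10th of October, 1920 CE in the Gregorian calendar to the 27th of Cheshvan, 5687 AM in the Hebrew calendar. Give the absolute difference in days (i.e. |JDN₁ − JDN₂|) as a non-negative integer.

First date → JDN 2422608; second date → JDN 2424824.
The interval is |2422608 − 2424824| = 2216 days.

2216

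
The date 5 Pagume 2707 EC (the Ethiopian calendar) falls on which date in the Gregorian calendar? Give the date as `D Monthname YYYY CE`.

16 September 2715 CE

Both dates share Julian Day Number 2712951; in the Gregorian calendar that is 16 September 2715 CE.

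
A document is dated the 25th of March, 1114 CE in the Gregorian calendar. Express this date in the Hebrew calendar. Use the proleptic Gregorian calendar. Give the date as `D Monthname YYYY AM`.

9 Nisan 4874 AM

Both dates share Julian Day Number 2128023; in the Hebrew calendar that is 9 Nisan 4874 AM.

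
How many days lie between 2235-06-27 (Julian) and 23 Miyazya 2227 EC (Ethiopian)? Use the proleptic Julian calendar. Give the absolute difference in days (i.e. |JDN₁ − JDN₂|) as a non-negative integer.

70

JDN of the first date = 2537569.
JDN of the second date = 2537499.
|2537499 − 2537569| = 70.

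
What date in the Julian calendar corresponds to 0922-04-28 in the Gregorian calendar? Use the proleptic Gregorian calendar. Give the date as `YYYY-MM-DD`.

The Julian–Gregorian offset here is 5 days (Julian trailing).
28 April 922 Gregorian − 5 days → 23 April 922 Julian.

0922-04-23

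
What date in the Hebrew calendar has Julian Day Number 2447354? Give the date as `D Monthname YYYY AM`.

26 Tammuz 5748 AM

The Gregorian equivalent of JDN 2447354 is 11 July 1988.
In the Hebrew calendar that day is 26 Tammuz 5748 AM.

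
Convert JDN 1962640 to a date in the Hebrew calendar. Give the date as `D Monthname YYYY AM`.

28 Sivan 4421 AM

JDN 1962640 is 4 June 661 in the proleptic Gregorian calendar.
In the Hebrew calendar that day is 28 Sivan 4421 AM.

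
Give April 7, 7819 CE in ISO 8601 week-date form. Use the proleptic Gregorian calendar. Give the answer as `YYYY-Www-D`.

7819-W14-3

The weekday is Wednesday (ISO weekday 3).
That Wednesday belongs to ISO week 14 of ISO year 7819.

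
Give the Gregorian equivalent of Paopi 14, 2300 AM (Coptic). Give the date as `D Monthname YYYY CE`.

Julian Day Number of the source date = 2664783.
Converting JDN 2664783 to the Gregorian calendar gives 29 October 2583 CE.

29 October 2583 CE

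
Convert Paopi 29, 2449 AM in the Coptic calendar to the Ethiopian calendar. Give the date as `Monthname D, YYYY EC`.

The source date corresponds to 14 November 2732 in the Gregorian calendar (JDN 2719220).
That day falls on 29 Tikimt 2725 EC in the Ethiopian calendar.

Tikimt 29, 2725 EC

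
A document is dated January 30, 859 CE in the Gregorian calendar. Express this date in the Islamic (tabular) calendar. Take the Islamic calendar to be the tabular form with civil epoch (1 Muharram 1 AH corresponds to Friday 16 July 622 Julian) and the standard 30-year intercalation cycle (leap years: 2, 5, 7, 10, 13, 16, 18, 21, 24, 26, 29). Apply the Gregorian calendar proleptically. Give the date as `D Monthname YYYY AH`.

Julian Day Number of the source date = 2034833.
Converting JDN 2034833 to the tabular Islamic calendar gives 17 Shawwal 244 AH.

17 Shawwal 244 AH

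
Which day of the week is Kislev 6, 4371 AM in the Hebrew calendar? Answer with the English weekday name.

In the proleptic Gregorian calendar this is 30 November 610 (JDN 1944191).
JDN 1944191 mod 7 = 4, and JDN 0 was a Monday, so this is a Friday.

Friday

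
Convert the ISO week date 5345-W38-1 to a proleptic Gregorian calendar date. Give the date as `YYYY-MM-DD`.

ISO week 1 of 5345 is the week containing the first Thursday of 5345.
Week 38, day 1 (Monday) lands on 5345-09-20.

5345-09-20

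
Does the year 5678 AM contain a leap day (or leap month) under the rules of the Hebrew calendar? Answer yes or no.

Hebrew year 5678 is year 16 of its 19-year Metonic cycle; leap years are at positions 3, 6, 8, 11, 14, 17, 19, so it is a common year (12 months).

no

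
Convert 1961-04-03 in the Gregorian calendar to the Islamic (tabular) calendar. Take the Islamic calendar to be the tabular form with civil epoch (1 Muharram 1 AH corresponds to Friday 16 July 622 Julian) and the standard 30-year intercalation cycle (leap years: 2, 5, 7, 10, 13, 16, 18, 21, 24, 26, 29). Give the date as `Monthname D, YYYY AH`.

Julian Day Number of the source date = 2437393.
Converting JDN 2437393 to the tabular Islamic calendar gives 16 Shawwal 1380 AH.

Shawwal 16, 1380 AH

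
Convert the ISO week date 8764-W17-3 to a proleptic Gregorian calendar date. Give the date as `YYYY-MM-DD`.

8764-04-22

ISO week 1 of 8764 is the week containing the first Thursday of 8764.
Week 17, day 3 (Wednesday) lands on 8764-04-22.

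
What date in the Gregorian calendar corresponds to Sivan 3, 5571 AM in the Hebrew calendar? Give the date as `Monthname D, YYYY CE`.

Julian Day Number of the source date = 2382659.
Converting JDN 2382659 to the Gregorian calendar gives 26 May 1811 CE.

May 26, 1811 CE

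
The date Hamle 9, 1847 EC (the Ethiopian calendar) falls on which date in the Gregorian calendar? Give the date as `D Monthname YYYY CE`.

Julian Day Number of the source date = 2398780.
Converting JDN 2398780 to the Gregorian calendar gives 15 July 1855 CE.

15 July 1855 CE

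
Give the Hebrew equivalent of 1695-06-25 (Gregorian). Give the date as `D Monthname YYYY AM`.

12 Tammuz 5455 AM

Julian Day Number of the source date = 2340322.
Converting JDN 2340322 to the Hebrew calendar gives 12 Tammuz 5455 AM.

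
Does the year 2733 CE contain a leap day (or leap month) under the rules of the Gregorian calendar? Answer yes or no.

2733 is not divisible by 4, so it is a common year.

no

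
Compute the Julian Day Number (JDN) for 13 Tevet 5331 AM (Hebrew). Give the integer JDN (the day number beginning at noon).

Equivalently 21 December 1570 (proleptic Gregorian).
JDN 2299161 is 15 October 1582 CE (Gregorian); the target day is −4316 days from there, so JDN = 2294845.

2294845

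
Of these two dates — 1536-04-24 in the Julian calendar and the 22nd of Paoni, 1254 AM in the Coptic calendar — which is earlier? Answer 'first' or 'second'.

first

The two dates have Julian Day Numbers 2282196 and 2282979 respectively.
Since 2282196 < 2282979, the first date comes first.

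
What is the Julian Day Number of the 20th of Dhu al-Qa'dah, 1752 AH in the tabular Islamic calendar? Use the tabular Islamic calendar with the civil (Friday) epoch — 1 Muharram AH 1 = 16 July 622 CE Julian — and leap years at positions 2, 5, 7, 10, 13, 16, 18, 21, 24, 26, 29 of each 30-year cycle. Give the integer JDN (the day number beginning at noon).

2569250

In the Gregorian calendar the same day is 8 April 2322.
JDN 2451545 is 1 January 2000 CE (Gregorian); the target day is +117705 days from there, so JDN = 2569250.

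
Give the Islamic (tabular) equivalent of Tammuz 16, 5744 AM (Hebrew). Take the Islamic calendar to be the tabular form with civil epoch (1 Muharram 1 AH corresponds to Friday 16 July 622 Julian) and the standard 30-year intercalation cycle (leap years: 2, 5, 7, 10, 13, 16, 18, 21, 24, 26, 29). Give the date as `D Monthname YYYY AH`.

17 Shawwal 1404 AH

Julian Day Number of the source date = 2445898.
Converting JDN 2445898 to the tabular Islamic calendar gives 17 Shawwal 1404 AH.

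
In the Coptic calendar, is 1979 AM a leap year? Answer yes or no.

1979 mod 4 = 3; in the Coptic calendar a year is leap when year mod 4 = 3, so it is a leap year.

yes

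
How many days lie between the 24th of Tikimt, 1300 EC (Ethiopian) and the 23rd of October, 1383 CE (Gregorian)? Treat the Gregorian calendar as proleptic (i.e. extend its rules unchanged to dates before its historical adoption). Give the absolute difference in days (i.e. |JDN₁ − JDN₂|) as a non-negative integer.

JDN of the first date = 2198734.
JDN of the second date = 2226486.
|2226486 − 2198734| = 27752.

27752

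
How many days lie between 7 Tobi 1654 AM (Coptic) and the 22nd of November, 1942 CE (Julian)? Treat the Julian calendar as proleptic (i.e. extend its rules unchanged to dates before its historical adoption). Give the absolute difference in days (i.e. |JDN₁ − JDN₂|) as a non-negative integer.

First date → JDN 2428914; second date → JDN 2430699.
The interval is |2428914 − 2430699| = 1785 days.

1785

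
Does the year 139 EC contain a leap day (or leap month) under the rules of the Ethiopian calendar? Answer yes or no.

139 mod 4 = 3; in the Ethiopian calendar a year is leap when year mod 4 = 3, so it is a leap year.

yes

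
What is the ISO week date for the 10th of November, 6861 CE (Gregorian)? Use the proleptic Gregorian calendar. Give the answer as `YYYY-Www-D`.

The weekday is Thursday (ISO weekday 4).
That Thursday belongs to ISO week 45 of ISO year 6861.

6861-W45-4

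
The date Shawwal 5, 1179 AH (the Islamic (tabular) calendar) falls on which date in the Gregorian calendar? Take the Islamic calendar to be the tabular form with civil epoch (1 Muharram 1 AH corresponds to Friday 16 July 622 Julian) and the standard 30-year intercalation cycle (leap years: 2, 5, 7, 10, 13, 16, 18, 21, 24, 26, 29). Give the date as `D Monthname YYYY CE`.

Both dates share Julian Day Number 2366154; in the Gregorian calendar that is 17 March 1766 CE.

17 March 1766 CE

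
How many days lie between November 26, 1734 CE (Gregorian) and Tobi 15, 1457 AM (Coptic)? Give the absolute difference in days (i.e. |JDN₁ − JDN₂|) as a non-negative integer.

First date → JDN 2354720; second date → JDN 2356968.
The interval is |2354720 − 2356968| = 2248 days.

2248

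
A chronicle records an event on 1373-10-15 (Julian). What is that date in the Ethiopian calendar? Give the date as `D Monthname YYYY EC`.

The source date corresponds to 23 October 1373 in the proleptic Gregorian calendar (JDN 2222834).
That day falls on 18 Tikimt 1366 EC in the Ethiopian calendar.

18 Tikimt 1366 EC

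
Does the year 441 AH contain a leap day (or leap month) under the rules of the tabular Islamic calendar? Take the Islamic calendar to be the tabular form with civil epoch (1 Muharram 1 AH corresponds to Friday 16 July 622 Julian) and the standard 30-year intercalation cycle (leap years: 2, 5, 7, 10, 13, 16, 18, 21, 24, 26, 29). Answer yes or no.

yes

Year 441 AH is year 21 of its 30-year cycle; leap positions are 2, 5, 7, 10, 13, 16, 18, 21, 24, 26, 29, so it is a leap year (355 days).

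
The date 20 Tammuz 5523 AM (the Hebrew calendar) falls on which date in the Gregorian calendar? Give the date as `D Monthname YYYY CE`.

1 July 1763 CE

Both dates share Julian Day Number 2365164; in the Gregorian calendar that is 1 July 1763 CE.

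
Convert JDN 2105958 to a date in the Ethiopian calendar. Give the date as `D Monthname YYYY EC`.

22 Tikimt 1046 EC

The proleptic Gregorian equivalent of JDN 2105958 is 25 October 1053.
In the Ethiopian calendar that day is 22 Tikimt 1046 EC.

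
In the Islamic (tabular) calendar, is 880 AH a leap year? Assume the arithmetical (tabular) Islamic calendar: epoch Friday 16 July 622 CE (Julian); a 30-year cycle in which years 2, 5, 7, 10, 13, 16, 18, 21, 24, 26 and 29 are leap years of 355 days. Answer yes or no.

yes

Year 880 AH is year 10 of its 30-year cycle; leap positions are 2, 5, 7, 10, 13, 16, 18, 21, 24, 26, 29, so it is a leap year (355 days).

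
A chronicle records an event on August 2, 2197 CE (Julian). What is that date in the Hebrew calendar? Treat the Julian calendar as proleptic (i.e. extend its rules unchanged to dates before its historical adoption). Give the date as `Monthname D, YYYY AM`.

The source date corresponds to 16 August 2197 in the Gregorian calendar (JDN 2523726).
That day falls on 3 Elul 5957 AM in the Hebrew calendar.

Elul 3, 5957 AM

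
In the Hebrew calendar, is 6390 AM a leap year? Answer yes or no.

Hebrew year 6390 is year 6 of its 19-year Metonic cycle; leap years are at positions 3, 6, 8, 11, 14, 17, 19, so it is a leap year (13 months).

yes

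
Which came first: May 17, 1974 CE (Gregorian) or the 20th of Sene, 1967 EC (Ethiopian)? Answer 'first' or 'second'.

Converting both to JDN: 2442185 vs 2442591; the smaller is the first.

first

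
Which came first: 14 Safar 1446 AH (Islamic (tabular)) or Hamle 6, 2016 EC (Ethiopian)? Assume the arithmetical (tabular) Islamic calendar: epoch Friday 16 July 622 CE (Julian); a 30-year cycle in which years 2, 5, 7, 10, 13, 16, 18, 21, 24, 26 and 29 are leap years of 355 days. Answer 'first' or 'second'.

second

The two dates have Julian Day Numbers 2460543 and 2460505 respectively.
Since 2460505 < 2460543, the second date comes first.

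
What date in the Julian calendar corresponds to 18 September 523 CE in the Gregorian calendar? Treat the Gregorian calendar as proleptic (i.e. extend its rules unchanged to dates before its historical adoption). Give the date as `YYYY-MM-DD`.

0523-09-16

At this point the Julian calendar is 2 days behind the Gregorian.
18 September 523 Gregorian − 2 days → 16 September 523 Julian.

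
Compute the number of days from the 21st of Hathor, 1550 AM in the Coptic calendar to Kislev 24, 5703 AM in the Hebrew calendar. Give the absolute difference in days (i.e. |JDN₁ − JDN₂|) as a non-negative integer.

JDN of the first date = 2390882.
JDN of the second date = 2430697.
|2430697 − 2390882| = 39815.

39815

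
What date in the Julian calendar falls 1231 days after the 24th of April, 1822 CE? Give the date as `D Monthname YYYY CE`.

6 September 1825 CE

Counting 1231 days forward from JDN 2386657 reaches JDN 2387888, which is 6 September 1825 CE.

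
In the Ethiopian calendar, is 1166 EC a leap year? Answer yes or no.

no

1166 mod 4 = 2; in the Ethiopian calendar a year is leap when year mod 4 = 3, so it is a common year.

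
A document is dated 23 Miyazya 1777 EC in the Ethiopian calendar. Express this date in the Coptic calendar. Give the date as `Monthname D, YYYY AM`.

Parmouti 23, 1501 AM

The source date corresponds to 29 April 1785 in the Gregorian calendar (JDN 2373137).
That day falls on 23 Parmouti 1501 AM in the Coptic calendar.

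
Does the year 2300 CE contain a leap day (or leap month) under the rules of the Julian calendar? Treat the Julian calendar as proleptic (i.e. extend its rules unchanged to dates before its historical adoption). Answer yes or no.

yes

2300 mod 4 = 0, so it is a leap year in the Julian calendar.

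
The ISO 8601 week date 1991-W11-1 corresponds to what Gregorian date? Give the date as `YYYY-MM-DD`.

1991-03-11

ISO week 1 of 1991 is the week containing the first Thursday of 1991.
Week 11, day 1 (Monday) lands on 1991-03-11.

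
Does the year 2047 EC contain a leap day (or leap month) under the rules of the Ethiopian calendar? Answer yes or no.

2047 mod 4 = 3; in the Ethiopian calendar a year is leap when year mod 4 = 3, so it is a leap year.

yes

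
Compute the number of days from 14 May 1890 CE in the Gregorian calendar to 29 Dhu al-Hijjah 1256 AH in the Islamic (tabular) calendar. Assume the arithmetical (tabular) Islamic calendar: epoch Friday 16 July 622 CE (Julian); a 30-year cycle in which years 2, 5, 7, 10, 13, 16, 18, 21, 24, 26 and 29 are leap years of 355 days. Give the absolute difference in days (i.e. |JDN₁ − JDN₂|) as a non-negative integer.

First date → JDN 2411502; second date → JDN 2393523.
The interval is |2411502 − 2393523| = 17979 days.

17979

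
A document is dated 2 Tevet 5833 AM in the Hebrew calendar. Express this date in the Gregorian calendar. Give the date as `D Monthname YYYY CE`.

12 December 2072 CE

Julian Day Number of the source date = 2478189.
Converting JDN 2478189 to the Gregorian calendar gives 12 December 2072 CE.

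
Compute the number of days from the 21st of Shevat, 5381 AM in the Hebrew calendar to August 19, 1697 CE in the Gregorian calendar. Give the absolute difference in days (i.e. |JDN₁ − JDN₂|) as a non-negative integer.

JDN of the first date = 2313161.
JDN of the second date = 2341108.
|2341108 − 2313161| = 27947.

27947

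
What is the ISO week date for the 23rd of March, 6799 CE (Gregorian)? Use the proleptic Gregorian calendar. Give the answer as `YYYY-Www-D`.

6799-W12-2

The weekday is Tuesday (ISO weekday 2).
That Tuesday belongs to ISO week 12 of ISO year 6799.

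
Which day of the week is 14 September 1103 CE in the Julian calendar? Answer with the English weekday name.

Monday

In the proleptic Gregorian calendar this is 21 September 1103 (JDN 2124185).
2124185 ≡ 0 (mod 7); counting from Monday = 0 gives Monday.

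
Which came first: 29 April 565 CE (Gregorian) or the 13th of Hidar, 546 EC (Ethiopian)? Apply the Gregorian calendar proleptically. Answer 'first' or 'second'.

second

First date → JDN 1927541; second date → JDN 1923354.
JDN 1923354 < JDN 1927541, so the second date is earlier.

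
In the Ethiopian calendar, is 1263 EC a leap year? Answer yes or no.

1263 mod 4 = 3; in the Ethiopian calendar a year is leap when year mod 4 = 3, so it is a leap year.

yes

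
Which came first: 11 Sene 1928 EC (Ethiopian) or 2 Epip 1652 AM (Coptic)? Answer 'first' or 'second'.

First date → JDN 2428338; second date → JDN 2428359.
JDN 2428338 < JDN 2428359, so the first date is earlier.

first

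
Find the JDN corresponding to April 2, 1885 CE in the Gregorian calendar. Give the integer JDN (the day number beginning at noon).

2409634

JDN 2400001 is 17 November 1858 CE (Gregorian), MJD 0; the target day is +9633 days from there, so JDN = 2409634.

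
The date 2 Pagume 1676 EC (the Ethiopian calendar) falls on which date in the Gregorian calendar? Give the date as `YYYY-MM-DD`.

1684-09-04

Julian Day Number of the source date = 2336376.
Converting JDN 2336376 to the Gregorian calendar gives 4 September 1684 CE.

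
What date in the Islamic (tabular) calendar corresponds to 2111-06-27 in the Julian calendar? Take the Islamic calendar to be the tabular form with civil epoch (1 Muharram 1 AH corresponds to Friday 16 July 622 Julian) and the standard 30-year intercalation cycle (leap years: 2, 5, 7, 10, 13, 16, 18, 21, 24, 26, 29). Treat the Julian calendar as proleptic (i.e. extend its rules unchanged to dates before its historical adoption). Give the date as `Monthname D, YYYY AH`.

The source date corresponds to 11 July 2111 in the Gregorian calendar (JDN 2492278).
That day falls on 5 Ramadan 1535 AH in the tabular Islamic calendar.

Ramadan 5, 1535 AH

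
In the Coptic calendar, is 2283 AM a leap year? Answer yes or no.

yes

2283 mod 4 = 3; in the Coptic calendar a year is leap when year mod 4 = 3, so it is a leap year.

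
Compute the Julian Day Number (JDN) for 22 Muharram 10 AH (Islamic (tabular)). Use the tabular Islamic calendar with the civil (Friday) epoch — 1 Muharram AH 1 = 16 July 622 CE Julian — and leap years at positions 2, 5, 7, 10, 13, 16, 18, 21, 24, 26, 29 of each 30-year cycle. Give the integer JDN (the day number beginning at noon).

In the proleptic Gregorian calendar the same day is 3 May 631.
JDN 2299161 is 15 October 1582 CE (Gregorian); the target day is −347511 days from there, so JDN = 1951650.

1951650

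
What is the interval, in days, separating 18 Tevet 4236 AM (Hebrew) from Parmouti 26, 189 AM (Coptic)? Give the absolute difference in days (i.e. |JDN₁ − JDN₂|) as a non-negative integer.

986

First date → JDN 1894918; second date → JDN 1893932.
The interval is |1894918 − 1893932| = 986 days.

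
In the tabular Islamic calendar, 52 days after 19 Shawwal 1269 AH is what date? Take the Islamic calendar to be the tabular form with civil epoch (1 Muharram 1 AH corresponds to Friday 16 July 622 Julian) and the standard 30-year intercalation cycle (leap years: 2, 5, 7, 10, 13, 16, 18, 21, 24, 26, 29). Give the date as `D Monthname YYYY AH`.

The starting date is JDN 2398061; 2398061 + 52 = 2398113.
JDN 2398113 corresponds to 12 Dhu al-Hijjah 1269 AH.

12 Dhu al-Hijjah 1269 AH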